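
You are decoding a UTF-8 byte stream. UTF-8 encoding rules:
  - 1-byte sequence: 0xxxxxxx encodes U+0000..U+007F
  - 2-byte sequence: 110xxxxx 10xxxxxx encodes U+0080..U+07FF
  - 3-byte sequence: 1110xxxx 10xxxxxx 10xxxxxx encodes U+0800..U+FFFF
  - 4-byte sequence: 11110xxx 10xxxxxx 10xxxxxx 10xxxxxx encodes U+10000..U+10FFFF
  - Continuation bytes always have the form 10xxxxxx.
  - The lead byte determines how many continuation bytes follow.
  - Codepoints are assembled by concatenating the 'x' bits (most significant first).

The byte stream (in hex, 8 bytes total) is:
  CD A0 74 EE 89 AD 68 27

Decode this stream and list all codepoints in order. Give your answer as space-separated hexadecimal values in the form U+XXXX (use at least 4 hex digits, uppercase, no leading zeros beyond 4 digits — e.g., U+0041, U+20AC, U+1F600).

Byte[0]=CD: 2-byte lead, need 1 cont bytes. acc=0xD
Byte[1]=A0: continuation. acc=(acc<<6)|0x20=0x360
Completed: cp=U+0360 (starts at byte 0)
Byte[2]=74: 1-byte ASCII. cp=U+0074
Byte[3]=EE: 3-byte lead, need 2 cont bytes. acc=0xE
Byte[4]=89: continuation. acc=(acc<<6)|0x09=0x389
Byte[5]=AD: continuation. acc=(acc<<6)|0x2D=0xE26D
Completed: cp=U+E26D (starts at byte 3)
Byte[6]=68: 1-byte ASCII. cp=U+0068
Byte[7]=27: 1-byte ASCII. cp=U+0027

Answer: U+0360 U+0074 U+E26D U+0068 U+0027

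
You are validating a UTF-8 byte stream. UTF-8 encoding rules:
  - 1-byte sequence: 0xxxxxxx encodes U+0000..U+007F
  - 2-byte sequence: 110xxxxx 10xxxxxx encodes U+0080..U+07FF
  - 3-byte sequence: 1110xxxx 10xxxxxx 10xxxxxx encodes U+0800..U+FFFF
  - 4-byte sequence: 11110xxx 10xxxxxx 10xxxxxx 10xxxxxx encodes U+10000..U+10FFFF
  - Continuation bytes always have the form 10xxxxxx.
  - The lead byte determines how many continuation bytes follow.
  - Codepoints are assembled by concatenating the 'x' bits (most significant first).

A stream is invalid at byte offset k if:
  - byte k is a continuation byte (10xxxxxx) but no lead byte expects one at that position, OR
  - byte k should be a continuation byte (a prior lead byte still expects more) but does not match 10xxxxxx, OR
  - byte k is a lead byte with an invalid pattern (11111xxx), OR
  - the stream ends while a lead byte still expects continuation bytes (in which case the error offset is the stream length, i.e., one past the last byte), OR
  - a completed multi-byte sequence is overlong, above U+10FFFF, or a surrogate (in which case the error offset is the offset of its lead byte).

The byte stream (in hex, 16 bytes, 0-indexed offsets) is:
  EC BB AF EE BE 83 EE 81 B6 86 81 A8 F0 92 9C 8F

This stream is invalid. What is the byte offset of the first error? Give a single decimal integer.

Answer: 9

Derivation:
Byte[0]=EC: 3-byte lead, need 2 cont bytes. acc=0xC
Byte[1]=BB: continuation. acc=(acc<<6)|0x3B=0x33B
Byte[2]=AF: continuation. acc=(acc<<6)|0x2F=0xCEEF
Completed: cp=U+CEEF (starts at byte 0)
Byte[3]=EE: 3-byte lead, need 2 cont bytes. acc=0xE
Byte[4]=BE: continuation. acc=(acc<<6)|0x3E=0x3BE
Byte[5]=83: continuation. acc=(acc<<6)|0x03=0xEF83
Completed: cp=U+EF83 (starts at byte 3)
Byte[6]=EE: 3-byte lead, need 2 cont bytes. acc=0xE
Byte[7]=81: continuation. acc=(acc<<6)|0x01=0x381
Byte[8]=B6: continuation. acc=(acc<<6)|0x36=0xE076
Completed: cp=U+E076 (starts at byte 6)
Byte[9]=86: INVALID lead byte (not 0xxx/110x/1110/11110)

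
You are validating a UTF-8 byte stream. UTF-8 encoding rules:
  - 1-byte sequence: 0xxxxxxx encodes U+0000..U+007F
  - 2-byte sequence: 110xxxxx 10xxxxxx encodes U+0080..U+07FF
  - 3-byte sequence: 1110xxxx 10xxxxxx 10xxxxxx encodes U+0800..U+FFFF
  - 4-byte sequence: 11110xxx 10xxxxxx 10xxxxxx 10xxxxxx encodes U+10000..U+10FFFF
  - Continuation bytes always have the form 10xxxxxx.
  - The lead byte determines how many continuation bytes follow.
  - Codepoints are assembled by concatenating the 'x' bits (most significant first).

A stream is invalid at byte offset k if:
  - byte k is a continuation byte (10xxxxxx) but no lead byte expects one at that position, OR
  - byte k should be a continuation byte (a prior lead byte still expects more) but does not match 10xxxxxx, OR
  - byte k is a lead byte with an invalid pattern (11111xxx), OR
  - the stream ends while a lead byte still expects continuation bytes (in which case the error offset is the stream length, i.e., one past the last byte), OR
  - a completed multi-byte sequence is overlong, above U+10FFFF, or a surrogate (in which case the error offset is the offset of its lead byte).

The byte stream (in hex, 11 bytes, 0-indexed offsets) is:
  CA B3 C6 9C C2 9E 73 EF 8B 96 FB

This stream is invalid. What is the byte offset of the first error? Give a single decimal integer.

Byte[0]=CA: 2-byte lead, need 1 cont bytes. acc=0xA
Byte[1]=B3: continuation. acc=(acc<<6)|0x33=0x2B3
Completed: cp=U+02B3 (starts at byte 0)
Byte[2]=C6: 2-byte lead, need 1 cont bytes. acc=0x6
Byte[3]=9C: continuation. acc=(acc<<6)|0x1C=0x19C
Completed: cp=U+019C (starts at byte 2)
Byte[4]=C2: 2-byte lead, need 1 cont bytes. acc=0x2
Byte[5]=9E: continuation. acc=(acc<<6)|0x1E=0x9E
Completed: cp=U+009E (starts at byte 4)
Byte[6]=73: 1-byte ASCII. cp=U+0073
Byte[7]=EF: 3-byte lead, need 2 cont bytes. acc=0xF
Byte[8]=8B: continuation. acc=(acc<<6)|0x0B=0x3CB
Byte[9]=96: continuation. acc=(acc<<6)|0x16=0xF2D6
Completed: cp=U+F2D6 (starts at byte 7)
Byte[10]=FB: INVALID lead byte (not 0xxx/110x/1110/11110)

Answer: 10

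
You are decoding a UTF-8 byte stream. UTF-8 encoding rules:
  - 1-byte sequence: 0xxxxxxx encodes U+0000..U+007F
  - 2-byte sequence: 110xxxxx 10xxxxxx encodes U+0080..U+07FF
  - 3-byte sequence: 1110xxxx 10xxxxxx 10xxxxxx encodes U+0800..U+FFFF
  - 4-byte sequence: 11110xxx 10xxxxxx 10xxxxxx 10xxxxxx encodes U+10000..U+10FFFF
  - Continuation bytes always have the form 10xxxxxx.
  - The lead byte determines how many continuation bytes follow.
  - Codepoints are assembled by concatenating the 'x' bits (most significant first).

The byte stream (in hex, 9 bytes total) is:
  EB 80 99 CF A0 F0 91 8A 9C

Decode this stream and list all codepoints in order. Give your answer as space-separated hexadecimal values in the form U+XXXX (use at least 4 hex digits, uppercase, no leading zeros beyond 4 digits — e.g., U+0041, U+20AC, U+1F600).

Byte[0]=EB: 3-byte lead, need 2 cont bytes. acc=0xB
Byte[1]=80: continuation. acc=(acc<<6)|0x00=0x2C0
Byte[2]=99: continuation. acc=(acc<<6)|0x19=0xB019
Completed: cp=U+B019 (starts at byte 0)
Byte[3]=CF: 2-byte lead, need 1 cont bytes. acc=0xF
Byte[4]=A0: continuation. acc=(acc<<6)|0x20=0x3E0
Completed: cp=U+03E0 (starts at byte 3)
Byte[5]=F0: 4-byte lead, need 3 cont bytes. acc=0x0
Byte[6]=91: continuation. acc=(acc<<6)|0x11=0x11
Byte[7]=8A: continuation. acc=(acc<<6)|0x0A=0x44A
Byte[8]=9C: continuation. acc=(acc<<6)|0x1C=0x1129C
Completed: cp=U+1129C (starts at byte 5)

Answer: U+B019 U+03E0 U+1129C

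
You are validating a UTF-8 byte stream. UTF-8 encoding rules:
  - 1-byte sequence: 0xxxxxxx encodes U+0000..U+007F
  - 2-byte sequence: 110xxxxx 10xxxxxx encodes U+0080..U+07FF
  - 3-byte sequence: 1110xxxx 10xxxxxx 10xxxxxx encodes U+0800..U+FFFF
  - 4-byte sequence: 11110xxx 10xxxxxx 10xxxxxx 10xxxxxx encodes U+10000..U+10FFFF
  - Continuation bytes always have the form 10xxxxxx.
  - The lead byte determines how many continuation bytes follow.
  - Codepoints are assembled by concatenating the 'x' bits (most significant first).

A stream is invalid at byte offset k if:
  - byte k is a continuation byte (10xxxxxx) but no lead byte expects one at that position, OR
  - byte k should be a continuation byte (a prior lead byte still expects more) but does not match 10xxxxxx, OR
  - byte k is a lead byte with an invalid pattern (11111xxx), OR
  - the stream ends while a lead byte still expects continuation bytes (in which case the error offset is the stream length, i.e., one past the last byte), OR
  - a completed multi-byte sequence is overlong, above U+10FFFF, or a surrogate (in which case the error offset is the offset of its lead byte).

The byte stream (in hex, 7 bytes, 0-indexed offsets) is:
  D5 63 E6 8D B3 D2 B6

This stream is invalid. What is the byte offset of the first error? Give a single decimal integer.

Byte[0]=D5: 2-byte lead, need 1 cont bytes. acc=0x15
Byte[1]=63: expected 10xxxxxx continuation. INVALID

Answer: 1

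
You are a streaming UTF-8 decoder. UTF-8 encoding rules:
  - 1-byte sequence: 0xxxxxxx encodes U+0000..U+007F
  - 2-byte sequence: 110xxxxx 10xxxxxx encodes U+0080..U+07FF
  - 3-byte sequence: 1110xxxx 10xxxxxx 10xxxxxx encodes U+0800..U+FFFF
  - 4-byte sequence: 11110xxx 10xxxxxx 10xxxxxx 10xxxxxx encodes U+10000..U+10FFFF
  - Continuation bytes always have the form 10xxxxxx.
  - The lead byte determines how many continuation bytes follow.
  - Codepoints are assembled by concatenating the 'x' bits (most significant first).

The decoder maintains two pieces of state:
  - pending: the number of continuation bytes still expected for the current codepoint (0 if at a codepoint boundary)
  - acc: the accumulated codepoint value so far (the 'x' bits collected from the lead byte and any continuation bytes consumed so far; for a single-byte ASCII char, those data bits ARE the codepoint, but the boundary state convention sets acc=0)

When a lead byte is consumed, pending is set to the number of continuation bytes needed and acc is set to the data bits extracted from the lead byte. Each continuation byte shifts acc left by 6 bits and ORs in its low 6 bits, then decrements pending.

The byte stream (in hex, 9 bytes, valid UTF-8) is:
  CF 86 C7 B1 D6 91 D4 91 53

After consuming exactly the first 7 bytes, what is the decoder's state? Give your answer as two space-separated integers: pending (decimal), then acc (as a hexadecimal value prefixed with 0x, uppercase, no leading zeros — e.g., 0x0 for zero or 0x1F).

Byte[0]=CF: 2-byte lead. pending=1, acc=0xF
Byte[1]=86: continuation. acc=(acc<<6)|0x06=0x3C6, pending=0
Byte[2]=C7: 2-byte lead. pending=1, acc=0x7
Byte[3]=B1: continuation. acc=(acc<<6)|0x31=0x1F1, pending=0
Byte[4]=D6: 2-byte lead. pending=1, acc=0x16
Byte[5]=91: continuation. acc=(acc<<6)|0x11=0x591, pending=0
Byte[6]=D4: 2-byte lead. pending=1, acc=0x14

Answer: 1 0x14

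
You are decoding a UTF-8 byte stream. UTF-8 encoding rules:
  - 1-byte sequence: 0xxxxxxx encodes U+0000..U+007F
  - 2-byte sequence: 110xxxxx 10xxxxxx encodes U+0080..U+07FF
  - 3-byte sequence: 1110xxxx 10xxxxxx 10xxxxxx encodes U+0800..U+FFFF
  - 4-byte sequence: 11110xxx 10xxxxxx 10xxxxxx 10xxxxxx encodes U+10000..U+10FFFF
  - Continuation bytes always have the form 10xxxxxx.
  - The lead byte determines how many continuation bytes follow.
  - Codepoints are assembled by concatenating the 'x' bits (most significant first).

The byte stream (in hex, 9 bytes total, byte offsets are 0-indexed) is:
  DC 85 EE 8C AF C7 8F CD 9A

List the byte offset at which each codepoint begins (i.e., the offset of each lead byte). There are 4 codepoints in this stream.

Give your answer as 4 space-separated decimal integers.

Byte[0]=DC: 2-byte lead, need 1 cont bytes. acc=0x1C
Byte[1]=85: continuation. acc=(acc<<6)|0x05=0x705
Completed: cp=U+0705 (starts at byte 0)
Byte[2]=EE: 3-byte lead, need 2 cont bytes. acc=0xE
Byte[3]=8C: continuation. acc=(acc<<6)|0x0C=0x38C
Byte[4]=AF: continuation. acc=(acc<<6)|0x2F=0xE32F
Completed: cp=U+E32F (starts at byte 2)
Byte[5]=C7: 2-byte lead, need 1 cont bytes. acc=0x7
Byte[6]=8F: continuation. acc=(acc<<6)|0x0F=0x1CF
Completed: cp=U+01CF (starts at byte 5)
Byte[7]=CD: 2-byte lead, need 1 cont bytes. acc=0xD
Byte[8]=9A: continuation. acc=(acc<<6)|0x1A=0x35A
Completed: cp=U+035A (starts at byte 7)

Answer: 0 2 5 7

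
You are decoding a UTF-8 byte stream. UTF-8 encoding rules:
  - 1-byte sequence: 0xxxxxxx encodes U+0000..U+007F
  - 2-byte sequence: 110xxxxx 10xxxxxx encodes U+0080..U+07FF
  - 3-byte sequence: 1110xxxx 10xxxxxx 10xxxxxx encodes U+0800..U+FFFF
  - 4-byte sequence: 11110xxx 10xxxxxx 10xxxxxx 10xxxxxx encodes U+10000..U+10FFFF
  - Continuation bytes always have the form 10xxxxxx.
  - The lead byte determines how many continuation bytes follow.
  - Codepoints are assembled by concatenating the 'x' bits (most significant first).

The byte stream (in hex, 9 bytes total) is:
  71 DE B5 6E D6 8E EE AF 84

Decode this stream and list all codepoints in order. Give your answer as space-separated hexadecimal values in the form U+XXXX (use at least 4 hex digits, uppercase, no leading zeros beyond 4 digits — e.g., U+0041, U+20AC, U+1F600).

Byte[0]=71: 1-byte ASCII. cp=U+0071
Byte[1]=DE: 2-byte lead, need 1 cont bytes. acc=0x1E
Byte[2]=B5: continuation. acc=(acc<<6)|0x35=0x7B5
Completed: cp=U+07B5 (starts at byte 1)
Byte[3]=6E: 1-byte ASCII. cp=U+006E
Byte[4]=D6: 2-byte lead, need 1 cont bytes. acc=0x16
Byte[5]=8E: continuation. acc=(acc<<6)|0x0E=0x58E
Completed: cp=U+058E (starts at byte 4)
Byte[6]=EE: 3-byte lead, need 2 cont bytes. acc=0xE
Byte[7]=AF: continuation. acc=(acc<<6)|0x2F=0x3AF
Byte[8]=84: continuation. acc=(acc<<6)|0x04=0xEBC4
Completed: cp=U+EBC4 (starts at byte 6)

Answer: U+0071 U+07B5 U+006E U+058E U+EBC4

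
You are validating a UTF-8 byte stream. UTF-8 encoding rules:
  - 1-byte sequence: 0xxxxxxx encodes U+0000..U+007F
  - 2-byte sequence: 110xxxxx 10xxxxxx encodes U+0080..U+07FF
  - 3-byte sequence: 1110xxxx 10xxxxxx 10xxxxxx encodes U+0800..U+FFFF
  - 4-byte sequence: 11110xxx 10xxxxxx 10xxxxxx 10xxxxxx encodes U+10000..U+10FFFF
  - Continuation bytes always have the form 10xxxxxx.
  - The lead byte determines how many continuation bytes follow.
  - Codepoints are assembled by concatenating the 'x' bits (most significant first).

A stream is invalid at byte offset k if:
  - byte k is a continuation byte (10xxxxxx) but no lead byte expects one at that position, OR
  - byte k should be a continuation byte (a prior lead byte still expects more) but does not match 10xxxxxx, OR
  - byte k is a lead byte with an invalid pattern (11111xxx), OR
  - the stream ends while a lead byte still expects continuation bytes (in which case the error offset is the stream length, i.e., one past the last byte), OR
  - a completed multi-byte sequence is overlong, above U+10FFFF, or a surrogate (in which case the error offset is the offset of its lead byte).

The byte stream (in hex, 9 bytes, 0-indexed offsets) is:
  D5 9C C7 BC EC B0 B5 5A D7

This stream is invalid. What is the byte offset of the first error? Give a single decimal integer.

Byte[0]=D5: 2-byte lead, need 1 cont bytes. acc=0x15
Byte[1]=9C: continuation. acc=(acc<<6)|0x1C=0x55C
Completed: cp=U+055C (starts at byte 0)
Byte[2]=C7: 2-byte lead, need 1 cont bytes. acc=0x7
Byte[3]=BC: continuation. acc=(acc<<6)|0x3C=0x1FC
Completed: cp=U+01FC (starts at byte 2)
Byte[4]=EC: 3-byte lead, need 2 cont bytes. acc=0xC
Byte[5]=B0: continuation. acc=(acc<<6)|0x30=0x330
Byte[6]=B5: continuation. acc=(acc<<6)|0x35=0xCC35
Completed: cp=U+CC35 (starts at byte 4)
Byte[7]=5A: 1-byte ASCII. cp=U+005A
Byte[8]=D7: 2-byte lead, need 1 cont bytes. acc=0x17
Byte[9]: stream ended, expected continuation. INVALID

Answer: 9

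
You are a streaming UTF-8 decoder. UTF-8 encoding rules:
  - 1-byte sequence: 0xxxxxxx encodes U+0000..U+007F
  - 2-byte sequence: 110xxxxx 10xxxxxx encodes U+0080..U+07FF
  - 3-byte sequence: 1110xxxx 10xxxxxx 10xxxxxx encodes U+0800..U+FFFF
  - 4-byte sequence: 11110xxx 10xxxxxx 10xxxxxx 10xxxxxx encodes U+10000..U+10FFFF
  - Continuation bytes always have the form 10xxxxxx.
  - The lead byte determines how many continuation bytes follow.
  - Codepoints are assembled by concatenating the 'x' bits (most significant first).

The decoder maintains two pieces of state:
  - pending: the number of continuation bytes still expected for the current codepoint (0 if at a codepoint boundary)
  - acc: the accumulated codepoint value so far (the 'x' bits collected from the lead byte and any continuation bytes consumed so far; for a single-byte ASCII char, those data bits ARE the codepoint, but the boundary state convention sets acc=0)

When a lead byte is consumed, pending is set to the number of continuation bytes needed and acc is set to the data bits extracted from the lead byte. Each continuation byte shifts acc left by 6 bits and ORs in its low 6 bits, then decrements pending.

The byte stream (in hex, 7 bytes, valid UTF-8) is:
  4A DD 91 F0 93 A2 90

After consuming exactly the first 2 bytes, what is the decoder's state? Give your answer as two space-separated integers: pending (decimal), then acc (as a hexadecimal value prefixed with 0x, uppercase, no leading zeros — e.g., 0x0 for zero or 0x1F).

Byte[0]=4A: 1-byte. pending=0, acc=0x0
Byte[1]=DD: 2-byte lead. pending=1, acc=0x1D

Answer: 1 0x1D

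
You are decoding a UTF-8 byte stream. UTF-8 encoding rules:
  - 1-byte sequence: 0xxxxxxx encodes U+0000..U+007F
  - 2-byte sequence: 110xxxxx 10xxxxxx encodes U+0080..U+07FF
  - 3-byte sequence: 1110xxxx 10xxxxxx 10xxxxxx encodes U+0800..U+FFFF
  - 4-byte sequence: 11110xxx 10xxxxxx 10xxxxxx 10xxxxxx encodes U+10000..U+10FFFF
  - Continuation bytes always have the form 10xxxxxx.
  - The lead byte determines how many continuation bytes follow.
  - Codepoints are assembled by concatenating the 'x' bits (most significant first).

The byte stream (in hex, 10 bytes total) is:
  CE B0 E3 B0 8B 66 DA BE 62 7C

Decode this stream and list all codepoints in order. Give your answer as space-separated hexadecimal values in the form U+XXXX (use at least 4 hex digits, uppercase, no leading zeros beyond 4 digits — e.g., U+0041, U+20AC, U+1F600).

Answer: U+03B0 U+3C0B U+0066 U+06BE U+0062 U+007C

Derivation:
Byte[0]=CE: 2-byte lead, need 1 cont bytes. acc=0xE
Byte[1]=B0: continuation. acc=(acc<<6)|0x30=0x3B0
Completed: cp=U+03B0 (starts at byte 0)
Byte[2]=E3: 3-byte lead, need 2 cont bytes. acc=0x3
Byte[3]=B0: continuation. acc=(acc<<6)|0x30=0xF0
Byte[4]=8B: continuation. acc=(acc<<6)|0x0B=0x3C0B
Completed: cp=U+3C0B (starts at byte 2)
Byte[5]=66: 1-byte ASCII. cp=U+0066
Byte[6]=DA: 2-byte lead, need 1 cont bytes. acc=0x1A
Byte[7]=BE: continuation. acc=(acc<<6)|0x3E=0x6BE
Completed: cp=U+06BE (starts at byte 6)
Byte[8]=62: 1-byte ASCII. cp=U+0062
Byte[9]=7C: 1-byte ASCII. cp=U+007C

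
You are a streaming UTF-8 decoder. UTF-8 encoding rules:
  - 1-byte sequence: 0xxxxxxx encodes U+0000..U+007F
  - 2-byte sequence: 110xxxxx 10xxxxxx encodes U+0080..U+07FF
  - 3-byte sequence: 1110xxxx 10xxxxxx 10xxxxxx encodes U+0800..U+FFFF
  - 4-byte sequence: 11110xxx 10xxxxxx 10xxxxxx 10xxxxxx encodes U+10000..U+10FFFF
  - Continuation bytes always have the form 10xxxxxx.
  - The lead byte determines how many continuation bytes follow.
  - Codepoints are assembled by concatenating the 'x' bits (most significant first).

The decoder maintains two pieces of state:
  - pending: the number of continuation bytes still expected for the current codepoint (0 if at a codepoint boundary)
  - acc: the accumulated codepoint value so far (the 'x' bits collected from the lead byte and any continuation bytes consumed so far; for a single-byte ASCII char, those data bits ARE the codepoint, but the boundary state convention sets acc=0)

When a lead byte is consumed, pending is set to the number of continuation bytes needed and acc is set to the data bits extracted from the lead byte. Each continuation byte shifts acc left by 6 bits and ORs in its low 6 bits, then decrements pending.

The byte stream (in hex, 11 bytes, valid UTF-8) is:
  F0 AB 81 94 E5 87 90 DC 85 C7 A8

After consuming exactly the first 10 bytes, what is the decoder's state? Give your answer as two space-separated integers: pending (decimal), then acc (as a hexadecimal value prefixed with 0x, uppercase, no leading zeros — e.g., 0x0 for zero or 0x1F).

Byte[0]=F0: 4-byte lead. pending=3, acc=0x0
Byte[1]=AB: continuation. acc=(acc<<6)|0x2B=0x2B, pending=2
Byte[2]=81: continuation. acc=(acc<<6)|0x01=0xAC1, pending=1
Byte[3]=94: continuation. acc=(acc<<6)|0x14=0x2B054, pending=0
Byte[4]=E5: 3-byte lead. pending=2, acc=0x5
Byte[5]=87: continuation. acc=(acc<<6)|0x07=0x147, pending=1
Byte[6]=90: continuation. acc=(acc<<6)|0x10=0x51D0, pending=0
Byte[7]=DC: 2-byte lead. pending=1, acc=0x1C
Byte[8]=85: continuation. acc=(acc<<6)|0x05=0x705, pending=0
Byte[9]=C7: 2-byte lead. pending=1, acc=0x7

Answer: 1 0x7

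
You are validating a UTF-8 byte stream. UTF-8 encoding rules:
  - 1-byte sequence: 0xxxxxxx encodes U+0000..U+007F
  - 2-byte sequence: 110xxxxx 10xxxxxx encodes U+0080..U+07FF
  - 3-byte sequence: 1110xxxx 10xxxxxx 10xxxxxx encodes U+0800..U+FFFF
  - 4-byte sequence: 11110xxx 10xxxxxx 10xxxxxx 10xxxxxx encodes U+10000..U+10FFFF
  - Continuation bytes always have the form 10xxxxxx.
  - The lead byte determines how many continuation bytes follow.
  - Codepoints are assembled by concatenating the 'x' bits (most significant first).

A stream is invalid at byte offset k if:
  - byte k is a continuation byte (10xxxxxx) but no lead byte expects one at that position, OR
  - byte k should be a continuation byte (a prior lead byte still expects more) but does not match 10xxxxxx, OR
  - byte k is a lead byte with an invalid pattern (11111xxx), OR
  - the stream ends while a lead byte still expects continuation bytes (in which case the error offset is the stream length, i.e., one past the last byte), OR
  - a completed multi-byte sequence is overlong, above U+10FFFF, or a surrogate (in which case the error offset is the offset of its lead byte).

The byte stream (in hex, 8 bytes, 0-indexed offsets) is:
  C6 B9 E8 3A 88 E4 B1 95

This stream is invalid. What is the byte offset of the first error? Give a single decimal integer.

Byte[0]=C6: 2-byte lead, need 1 cont bytes. acc=0x6
Byte[1]=B9: continuation. acc=(acc<<6)|0x39=0x1B9
Completed: cp=U+01B9 (starts at byte 0)
Byte[2]=E8: 3-byte lead, need 2 cont bytes. acc=0x8
Byte[3]=3A: expected 10xxxxxx continuation. INVALID

Answer: 3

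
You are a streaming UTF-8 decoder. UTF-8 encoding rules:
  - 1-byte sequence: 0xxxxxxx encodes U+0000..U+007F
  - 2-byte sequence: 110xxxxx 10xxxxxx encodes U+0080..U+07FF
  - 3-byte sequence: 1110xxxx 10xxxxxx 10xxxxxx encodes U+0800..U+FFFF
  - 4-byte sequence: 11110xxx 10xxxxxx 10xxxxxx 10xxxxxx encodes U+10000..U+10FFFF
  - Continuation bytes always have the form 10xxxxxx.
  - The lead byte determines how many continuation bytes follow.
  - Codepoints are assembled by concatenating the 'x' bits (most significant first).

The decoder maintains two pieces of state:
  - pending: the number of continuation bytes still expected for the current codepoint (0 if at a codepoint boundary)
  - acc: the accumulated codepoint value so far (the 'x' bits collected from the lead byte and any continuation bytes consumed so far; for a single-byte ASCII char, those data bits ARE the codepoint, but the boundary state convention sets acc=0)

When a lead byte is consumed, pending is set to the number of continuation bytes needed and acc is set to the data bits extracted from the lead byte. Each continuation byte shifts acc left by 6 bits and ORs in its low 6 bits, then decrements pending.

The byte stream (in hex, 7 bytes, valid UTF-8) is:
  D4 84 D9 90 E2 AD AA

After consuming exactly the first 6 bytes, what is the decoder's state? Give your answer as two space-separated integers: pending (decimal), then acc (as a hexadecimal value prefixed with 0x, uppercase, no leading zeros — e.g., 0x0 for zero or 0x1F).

Answer: 1 0xAD

Derivation:
Byte[0]=D4: 2-byte lead. pending=1, acc=0x14
Byte[1]=84: continuation. acc=(acc<<6)|0x04=0x504, pending=0
Byte[2]=D9: 2-byte lead. pending=1, acc=0x19
Byte[3]=90: continuation. acc=(acc<<6)|0x10=0x650, pending=0
Byte[4]=E2: 3-byte lead. pending=2, acc=0x2
Byte[5]=AD: continuation. acc=(acc<<6)|0x2D=0xAD, pending=1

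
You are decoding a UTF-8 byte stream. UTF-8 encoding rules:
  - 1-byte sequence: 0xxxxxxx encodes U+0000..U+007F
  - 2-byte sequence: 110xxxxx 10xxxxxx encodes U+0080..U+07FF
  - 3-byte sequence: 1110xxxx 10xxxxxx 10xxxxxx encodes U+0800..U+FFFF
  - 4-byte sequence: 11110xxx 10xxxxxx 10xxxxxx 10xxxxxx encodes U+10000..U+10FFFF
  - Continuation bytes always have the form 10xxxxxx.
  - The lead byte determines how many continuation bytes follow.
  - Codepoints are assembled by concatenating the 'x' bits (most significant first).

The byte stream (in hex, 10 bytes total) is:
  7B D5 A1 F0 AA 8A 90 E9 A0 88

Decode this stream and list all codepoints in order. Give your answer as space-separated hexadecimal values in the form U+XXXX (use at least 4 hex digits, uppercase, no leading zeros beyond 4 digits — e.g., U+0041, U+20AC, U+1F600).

Answer: U+007B U+0561 U+2A290 U+9808

Derivation:
Byte[0]=7B: 1-byte ASCII. cp=U+007B
Byte[1]=D5: 2-byte lead, need 1 cont bytes. acc=0x15
Byte[2]=A1: continuation. acc=(acc<<6)|0x21=0x561
Completed: cp=U+0561 (starts at byte 1)
Byte[3]=F0: 4-byte lead, need 3 cont bytes. acc=0x0
Byte[4]=AA: continuation. acc=(acc<<6)|0x2A=0x2A
Byte[5]=8A: continuation. acc=(acc<<6)|0x0A=0xA8A
Byte[6]=90: continuation. acc=(acc<<6)|0x10=0x2A290
Completed: cp=U+2A290 (starts at byte 3)
Byte[7]=E9: 3-byte lead, need 2 cont bytes. acc=0x9
Byte[8]=A0: continuation. acc=(acc<<6)|0x20=0x260
Byte[9]=88: continuation. acc=(acc<<6)|0x08=0x9808
Completed: cp=U+9808 (starts at byte 7)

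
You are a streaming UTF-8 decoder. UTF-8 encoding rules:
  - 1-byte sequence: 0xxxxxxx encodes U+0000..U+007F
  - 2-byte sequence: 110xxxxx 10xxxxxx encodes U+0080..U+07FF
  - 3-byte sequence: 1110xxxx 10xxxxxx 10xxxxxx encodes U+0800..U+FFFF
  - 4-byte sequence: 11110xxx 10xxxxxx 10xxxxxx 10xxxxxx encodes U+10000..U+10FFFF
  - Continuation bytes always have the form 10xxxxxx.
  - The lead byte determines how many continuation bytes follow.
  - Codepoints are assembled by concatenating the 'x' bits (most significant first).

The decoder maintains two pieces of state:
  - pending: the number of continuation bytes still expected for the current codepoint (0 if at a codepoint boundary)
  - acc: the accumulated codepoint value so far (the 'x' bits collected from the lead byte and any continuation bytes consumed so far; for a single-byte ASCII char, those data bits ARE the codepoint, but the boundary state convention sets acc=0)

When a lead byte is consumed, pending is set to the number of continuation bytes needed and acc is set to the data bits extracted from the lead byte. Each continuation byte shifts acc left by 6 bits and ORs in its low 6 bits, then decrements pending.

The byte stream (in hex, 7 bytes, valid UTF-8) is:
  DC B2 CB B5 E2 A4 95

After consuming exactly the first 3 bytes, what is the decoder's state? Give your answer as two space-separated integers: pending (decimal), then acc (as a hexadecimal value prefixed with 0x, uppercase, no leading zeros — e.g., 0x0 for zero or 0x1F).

Byte[0]=DC: 2-byte lead. pending=1, acc=0x1C
Byte[1]=B2: continuation. acc=(acc<<6)|0x32=0x732, pending=0
Byte[2]=CB: 2-byte lead. pending=1, acc=0xB

Answer: 1 0xB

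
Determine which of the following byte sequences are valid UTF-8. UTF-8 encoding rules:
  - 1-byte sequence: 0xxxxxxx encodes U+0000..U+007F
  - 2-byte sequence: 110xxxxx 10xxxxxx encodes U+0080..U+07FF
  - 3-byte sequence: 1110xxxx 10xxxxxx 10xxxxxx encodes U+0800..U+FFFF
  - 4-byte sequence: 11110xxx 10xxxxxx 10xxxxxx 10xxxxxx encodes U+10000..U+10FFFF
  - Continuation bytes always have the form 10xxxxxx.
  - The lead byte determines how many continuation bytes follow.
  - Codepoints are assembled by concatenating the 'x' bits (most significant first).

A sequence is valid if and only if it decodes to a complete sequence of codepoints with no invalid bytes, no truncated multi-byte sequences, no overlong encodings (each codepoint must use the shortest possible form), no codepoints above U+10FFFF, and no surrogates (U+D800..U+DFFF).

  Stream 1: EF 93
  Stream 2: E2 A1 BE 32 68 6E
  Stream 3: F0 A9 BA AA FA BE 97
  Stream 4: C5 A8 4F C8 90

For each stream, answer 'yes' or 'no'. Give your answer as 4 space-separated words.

Answer: no yes no yes

Derivation:
Stream 1: error at byte offset 2. INVALID
Stream 2: decodes cleanly. VALID
Stream 3: error at byte offset 4. INVALID
Stream 4: decodes cleanly. VALID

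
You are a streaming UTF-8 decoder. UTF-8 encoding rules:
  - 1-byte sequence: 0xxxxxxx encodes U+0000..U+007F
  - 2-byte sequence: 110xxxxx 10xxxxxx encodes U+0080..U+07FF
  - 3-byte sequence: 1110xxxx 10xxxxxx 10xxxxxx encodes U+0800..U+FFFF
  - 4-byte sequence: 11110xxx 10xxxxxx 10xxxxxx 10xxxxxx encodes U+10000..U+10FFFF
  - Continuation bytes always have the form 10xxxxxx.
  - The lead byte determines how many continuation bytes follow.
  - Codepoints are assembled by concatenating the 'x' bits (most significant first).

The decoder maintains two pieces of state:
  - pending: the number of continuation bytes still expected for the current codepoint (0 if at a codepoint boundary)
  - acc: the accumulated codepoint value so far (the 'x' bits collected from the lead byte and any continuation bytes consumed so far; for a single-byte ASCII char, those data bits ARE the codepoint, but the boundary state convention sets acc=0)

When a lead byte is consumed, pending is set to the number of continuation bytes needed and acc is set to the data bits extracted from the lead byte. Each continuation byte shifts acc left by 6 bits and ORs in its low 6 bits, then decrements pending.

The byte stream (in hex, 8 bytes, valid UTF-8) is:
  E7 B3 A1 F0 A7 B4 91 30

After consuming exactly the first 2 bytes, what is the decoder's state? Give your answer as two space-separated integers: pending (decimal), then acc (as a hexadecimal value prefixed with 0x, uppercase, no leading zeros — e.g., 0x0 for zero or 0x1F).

Byte[0]=E7: 3-byte lead. pending=2, acc=0x7
Byte[1]=B3: continuation. acc=(acc<<6)|0x33=0x1F3, pending=1

Answer: 1 0x1F3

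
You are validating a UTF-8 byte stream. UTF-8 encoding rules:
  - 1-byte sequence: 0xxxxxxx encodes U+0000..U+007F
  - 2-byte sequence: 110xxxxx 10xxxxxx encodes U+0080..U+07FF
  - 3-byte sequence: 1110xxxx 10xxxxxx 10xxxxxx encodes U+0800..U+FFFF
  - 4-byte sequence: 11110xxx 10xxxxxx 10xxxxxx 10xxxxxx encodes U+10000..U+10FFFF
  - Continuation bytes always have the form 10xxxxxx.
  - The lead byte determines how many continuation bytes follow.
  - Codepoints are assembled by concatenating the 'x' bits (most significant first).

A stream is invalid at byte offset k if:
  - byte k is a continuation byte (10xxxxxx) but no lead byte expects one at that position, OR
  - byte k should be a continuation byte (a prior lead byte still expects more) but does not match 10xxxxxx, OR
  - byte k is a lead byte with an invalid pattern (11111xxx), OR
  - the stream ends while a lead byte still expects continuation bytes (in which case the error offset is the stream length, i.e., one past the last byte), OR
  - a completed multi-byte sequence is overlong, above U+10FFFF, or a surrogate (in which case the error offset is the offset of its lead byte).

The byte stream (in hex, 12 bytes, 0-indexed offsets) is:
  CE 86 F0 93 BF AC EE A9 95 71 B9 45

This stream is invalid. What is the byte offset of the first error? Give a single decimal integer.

Answer: 10

Derivation:
Byte[0]=CE: 2-byte lead, need 1 cont bytes. acc=0xE
Byte[1]=86: continuation. acc=(acc<<6)|0x06=0x386
Completed: cp=U+0386 (starts at byte 0)
Byte[2]=F0: 4-byte lead, need 3 cont bytes. acc=0x0
Byte[3]=93: continuation. acc=(acc<<6)|0x13=0x13
Byte[4]=BF: continuation. acc=(acc<<6)|0x3F=0x4FF
Byte[5]=AC: continuation. acc=(acc<<6)|0x2C=0x13FEC
Completed: cp=U+13FEC (starts at byte 2)
Byte[6]=EE: 3-byte lead, need 2 cont bytes. acc=0xE
Byte[7]=A9: continuation. acc=(acc<<6)|0x29=0x3A9
Byte[8]=95: continuation. acc=(acc<<6)|0x15=0xEA55
Completed: cp=U+EA55 (starts at byte 6)
Byte[9]=71: 1-byte ASCII. cp=U+0071
Byte[10]=B9: INVALID lead byte (not 0xxx/110x/1110/11110)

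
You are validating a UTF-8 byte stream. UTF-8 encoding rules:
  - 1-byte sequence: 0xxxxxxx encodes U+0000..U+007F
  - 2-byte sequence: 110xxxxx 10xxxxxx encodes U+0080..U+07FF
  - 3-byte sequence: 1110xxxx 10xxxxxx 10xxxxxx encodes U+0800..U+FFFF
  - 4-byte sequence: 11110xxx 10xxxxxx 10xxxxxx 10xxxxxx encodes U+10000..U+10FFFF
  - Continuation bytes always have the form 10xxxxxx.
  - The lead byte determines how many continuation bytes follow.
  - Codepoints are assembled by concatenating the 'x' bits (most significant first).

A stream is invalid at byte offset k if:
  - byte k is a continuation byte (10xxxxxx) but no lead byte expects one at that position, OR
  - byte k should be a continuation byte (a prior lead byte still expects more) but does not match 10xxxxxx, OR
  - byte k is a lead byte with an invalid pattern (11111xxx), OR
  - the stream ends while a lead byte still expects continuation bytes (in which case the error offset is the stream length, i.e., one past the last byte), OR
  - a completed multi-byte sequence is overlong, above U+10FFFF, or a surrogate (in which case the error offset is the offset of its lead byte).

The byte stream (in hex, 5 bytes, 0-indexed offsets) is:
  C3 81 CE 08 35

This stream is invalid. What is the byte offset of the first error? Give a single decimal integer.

Answer: 3

Derivation:
Byte[0]=C3: 2-byte lead, need 1 cont bytes. acc=0x3
Byte[1]=81: continuation. acc=(acc<<6)|0x01=0xC1
Completed: cp=U+00C1 (starts at byte 0)
Byte[2]=CE: 2-byte lead, need 1 cont bytes. acc=0xE
Byte[3]=08: expected 10xxxxxx continuation. INVALID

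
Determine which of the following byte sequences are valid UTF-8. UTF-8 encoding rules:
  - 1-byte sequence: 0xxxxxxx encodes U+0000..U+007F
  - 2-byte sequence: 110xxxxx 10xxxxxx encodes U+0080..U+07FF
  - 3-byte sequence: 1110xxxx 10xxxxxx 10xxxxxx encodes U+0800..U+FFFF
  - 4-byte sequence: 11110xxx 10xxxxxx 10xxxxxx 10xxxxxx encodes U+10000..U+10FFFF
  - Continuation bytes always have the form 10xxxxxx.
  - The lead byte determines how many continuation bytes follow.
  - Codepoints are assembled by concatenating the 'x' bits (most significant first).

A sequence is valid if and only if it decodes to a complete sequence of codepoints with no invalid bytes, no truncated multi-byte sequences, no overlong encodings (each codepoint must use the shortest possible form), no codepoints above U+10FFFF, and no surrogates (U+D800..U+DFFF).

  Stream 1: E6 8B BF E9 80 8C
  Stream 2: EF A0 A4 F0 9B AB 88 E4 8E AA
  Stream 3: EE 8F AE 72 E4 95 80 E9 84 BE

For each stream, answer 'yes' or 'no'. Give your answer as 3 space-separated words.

Stream 1: decodes cleanly. VALID
Stream 2: decodes cleanly. VALID
Stream 3: decodes cleanly. VALID

Answer: yes yes yes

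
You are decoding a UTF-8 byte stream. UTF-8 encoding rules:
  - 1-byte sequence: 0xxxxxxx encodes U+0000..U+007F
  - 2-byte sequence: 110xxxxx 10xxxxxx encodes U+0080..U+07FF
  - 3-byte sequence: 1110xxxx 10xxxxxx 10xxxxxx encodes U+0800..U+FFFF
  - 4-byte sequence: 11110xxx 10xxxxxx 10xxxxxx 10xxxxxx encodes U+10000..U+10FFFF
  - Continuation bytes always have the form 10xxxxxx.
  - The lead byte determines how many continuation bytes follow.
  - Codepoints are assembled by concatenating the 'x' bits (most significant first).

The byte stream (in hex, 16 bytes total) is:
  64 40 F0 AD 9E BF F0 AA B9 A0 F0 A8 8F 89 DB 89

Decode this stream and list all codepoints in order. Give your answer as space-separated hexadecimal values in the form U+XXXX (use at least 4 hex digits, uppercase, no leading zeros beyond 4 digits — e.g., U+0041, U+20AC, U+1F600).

Byte[0]=64: 1-byte ASCII. cp=U+0064
Byte[1]=40: 1-byte ASCII. cp=U+0040
Byte[2]=F0: 4-byte lead, need 3 cont bytes. acc=0x0
Byte[3]=AD: continuation. acc=(acc<<6)|0x2D=0x2D
Byte[4]=9E: continuation. acc=(acc<<6)|0x1E=0xB5E
Byte[5]=BF: continuation. acc=(acc<<6)|0x3F=0x2D7BF
Completed: cp=U+2D7BF (starts at byte 2)
Byte[6]=F0: 4-byte lead, need 3 cont bytes. acc=0x0
Byte[7]=AA: continuation. acc=(acc<<6)|0x2A=0x2A
Byte[8]=B9: continuation. acc=(acc<<6)|0x39=0xAB9
Byte[9]=A0: continuation. acc=(acc<<6)|0x20=0x2AE60
Completed: cp=U+2AE60 (starts at byte 6)
Byte[10]=F0: 4-byte lead, need 3 cont bytes. acc=0x0
Byte[11]=A8: continuation. acc=(acc<<6)|0x28=0x28
Byte[12]=8F: continuation. acc=(acc<<6)|0x0F=0xA0F
Byte[13]=89: continuation. acc=(acc<<6)|0x09=0x283C9
Completed: cp=U+283C9 (starts at byte 10)
Byte[14]=DB: 2-byte lead, need 1 cont bytes. acc=0x1B
Byte[15]=89: continuation. acc=(acc<<6)|0x09=0x6C9
Completed: cp=U+06C9 (starts at byte 14)

Answer: U+0064 U+0040 U+2D7BF U+2AE60 U+283C9 U+06C9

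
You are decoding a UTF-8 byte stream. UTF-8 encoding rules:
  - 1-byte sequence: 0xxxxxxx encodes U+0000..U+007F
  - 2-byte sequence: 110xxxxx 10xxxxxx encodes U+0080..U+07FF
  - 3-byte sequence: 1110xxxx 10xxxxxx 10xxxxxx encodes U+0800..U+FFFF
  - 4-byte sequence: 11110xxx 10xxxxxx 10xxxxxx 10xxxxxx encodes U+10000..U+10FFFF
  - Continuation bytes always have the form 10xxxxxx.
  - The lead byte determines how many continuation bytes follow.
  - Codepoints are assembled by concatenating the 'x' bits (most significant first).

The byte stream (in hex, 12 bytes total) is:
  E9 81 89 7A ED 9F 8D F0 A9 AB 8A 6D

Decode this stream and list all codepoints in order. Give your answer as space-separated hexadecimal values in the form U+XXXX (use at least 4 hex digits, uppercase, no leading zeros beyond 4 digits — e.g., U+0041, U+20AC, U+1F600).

Answer: U+9049 U+007A U+D7CD U+29ACA U+006D

Derivation:
Byte[0]=E9: 3-byte lead, need 2 cont bytes. acc=0x9
Byte[1]=81: continuation. acc=(acc<<6)|0x01=0x241
Byte[2]=89: continuation. acc=(acc<<6)|0x09=0x9049
Completed: cp=U+9049 (starts at byte 0)
Byte[3]=7A: 1-byte ASCII. cp=U+007A
Byte[4]=ED: 3-byte lead, need 2 cont bytes. acc=0xD
Byte[5]=9F: continuation. acc=(acc<<6)|0x1F=0x35F
Byte[6]=8D: continuation. acc=(acc<<6)|0x0D=0xD7CD
Completed: cp=U+D7CD (starts at byte 4)
Byte[7]=F0: 4-byte lead, need 3 cont bytes. acc=0x0
Byte[8]=A9: continuation. acc=(acc<<6)|0x29=0x29
Byte[9]=AB: continuation. acc=(acc<<6)|0x2B=0xA6B
Byte[10]=8A: continuation. acc=(acc<<6)|0x0A=0x29ACA
Completed: cp=U+29ACA (starts at byte 7)
Byte[11]=6D: 1-byte ASCII. cp=U+006D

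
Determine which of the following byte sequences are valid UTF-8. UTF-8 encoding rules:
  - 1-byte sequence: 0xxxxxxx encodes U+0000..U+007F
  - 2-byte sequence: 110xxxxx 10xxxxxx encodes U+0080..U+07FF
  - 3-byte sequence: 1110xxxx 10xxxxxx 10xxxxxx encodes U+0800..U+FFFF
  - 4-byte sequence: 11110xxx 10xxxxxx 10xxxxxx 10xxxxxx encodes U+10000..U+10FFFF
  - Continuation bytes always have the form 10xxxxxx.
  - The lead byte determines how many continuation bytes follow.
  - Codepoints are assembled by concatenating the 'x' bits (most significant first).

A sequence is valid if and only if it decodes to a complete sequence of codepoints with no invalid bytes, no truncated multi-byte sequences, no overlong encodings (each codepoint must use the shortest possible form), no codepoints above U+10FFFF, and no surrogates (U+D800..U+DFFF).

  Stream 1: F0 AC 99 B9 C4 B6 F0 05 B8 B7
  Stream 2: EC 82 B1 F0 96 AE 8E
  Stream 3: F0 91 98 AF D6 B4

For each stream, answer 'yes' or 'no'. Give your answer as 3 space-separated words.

Stream 1: error at byte offset 7. INVALID
Stream 2: decodes cleanly. VALID
Stream 3: decodes cleanly. VALID

Answer: no yes yes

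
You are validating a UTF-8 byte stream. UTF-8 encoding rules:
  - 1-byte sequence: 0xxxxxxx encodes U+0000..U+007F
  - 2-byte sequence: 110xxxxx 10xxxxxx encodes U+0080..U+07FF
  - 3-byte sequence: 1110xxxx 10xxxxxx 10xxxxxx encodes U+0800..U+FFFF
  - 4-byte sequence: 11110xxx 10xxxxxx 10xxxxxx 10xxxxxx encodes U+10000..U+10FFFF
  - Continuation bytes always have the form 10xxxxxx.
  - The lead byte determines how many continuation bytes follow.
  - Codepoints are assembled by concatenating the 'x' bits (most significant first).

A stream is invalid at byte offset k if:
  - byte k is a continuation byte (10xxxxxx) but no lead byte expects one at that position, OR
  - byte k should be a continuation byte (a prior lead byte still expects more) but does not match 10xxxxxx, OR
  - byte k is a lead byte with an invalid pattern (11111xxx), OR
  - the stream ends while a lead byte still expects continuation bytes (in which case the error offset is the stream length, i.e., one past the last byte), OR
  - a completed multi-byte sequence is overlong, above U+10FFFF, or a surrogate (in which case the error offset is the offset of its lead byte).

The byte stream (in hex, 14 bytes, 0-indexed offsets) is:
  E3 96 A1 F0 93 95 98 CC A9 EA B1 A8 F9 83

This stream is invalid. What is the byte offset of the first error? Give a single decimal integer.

Byte[0]=E3: 3-byte lead, need 2 cont bytes. acc=0x3
Byte[1]=96: continuation. acc=(acc<<6)|0x16=0xD6
Byte[2]=A1: continuation. acc=(acc<<6)|0x21=0x35A1
Completed: cp=U+35A1 (starts at byte 0)
Byte[3]=F0: 4-byte lead, need 3 cont bytes. acc=0x0
Byte[4]=93: continuation. acc=(acc<<6)|0x13=0x13
Byte[5]=95: continuation. acc=(acc<<6)|0x15=0x4D5
Byte[6]=98: continuation. acc=(acc<<6)|0x18=0x13558
Completed: cp=U+13558 (starts at byte 3)
Byte[7]=CC: 2-byte lead, need 1 cont bytes. acc=0xC
Byte[8]=A9: continuation. acc=(acc<<6)|0x29=0x329
Completed: cp=U+0329 (starts at byte 7)
Byte[9]=EA: 3-byte lead, need 2 cont bytes. acc=0xA
Byte[10]=B1: continuation. acc=(acc<<6)|0x31=0x2B1
Byte[11]=A8: continuation. acc=(acc<<6)|0x28=0xAC68
Completed: cp=U+AC68 (starts at byte 9)
Byte[12]=F9: INVALID lead byte (not 0xxx/110x/1110/11110)

Answer: 12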